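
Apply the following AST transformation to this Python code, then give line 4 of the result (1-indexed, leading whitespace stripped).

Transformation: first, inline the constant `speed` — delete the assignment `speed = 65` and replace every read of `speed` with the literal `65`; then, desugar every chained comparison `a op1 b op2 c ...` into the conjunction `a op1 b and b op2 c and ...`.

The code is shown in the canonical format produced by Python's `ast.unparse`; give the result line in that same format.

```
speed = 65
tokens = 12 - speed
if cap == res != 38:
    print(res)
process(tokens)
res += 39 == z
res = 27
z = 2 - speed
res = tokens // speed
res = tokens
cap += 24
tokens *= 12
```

process(tokens)

Transformed code:
tokens = 12 - 65
if cap == res and res != 38:
    print(res)
process(tokens)
res += 39 == z
res = 27
z = 2 - 65
res = tokens // 65
res = tokens
cap += 24
tokens *= 12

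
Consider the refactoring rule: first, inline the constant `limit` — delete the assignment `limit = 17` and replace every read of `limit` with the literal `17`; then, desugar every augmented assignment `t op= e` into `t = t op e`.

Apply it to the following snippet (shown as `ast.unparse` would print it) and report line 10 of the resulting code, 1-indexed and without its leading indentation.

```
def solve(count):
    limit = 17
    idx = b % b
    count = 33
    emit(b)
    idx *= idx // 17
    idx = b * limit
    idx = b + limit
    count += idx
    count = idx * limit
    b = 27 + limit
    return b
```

Transformed code:
def solve(count):
    idx = b % b
    count = 33
    emit(b)
    idx = idx * (idx // 17)
    idx = b * 17
    idx = b + 17
    count = count + idx
    count = idx * 17
    b = 27 + 17
    return b

b = 27 + 17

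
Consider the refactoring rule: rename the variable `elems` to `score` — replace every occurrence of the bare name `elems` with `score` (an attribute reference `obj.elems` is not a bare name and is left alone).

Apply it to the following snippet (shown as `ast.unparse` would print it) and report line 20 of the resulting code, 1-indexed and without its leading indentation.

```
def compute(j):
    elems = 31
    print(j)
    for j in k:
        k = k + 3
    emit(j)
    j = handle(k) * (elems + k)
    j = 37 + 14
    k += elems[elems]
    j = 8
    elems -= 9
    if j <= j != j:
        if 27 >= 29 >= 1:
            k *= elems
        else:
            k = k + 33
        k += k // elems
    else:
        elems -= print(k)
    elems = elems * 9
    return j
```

Transformed code:
def compute(j):
    score = 31
    print(j)
    for j in k:
        k = k + 3
    emit(j)
    j = handle(k) * (score + k)
    j = 37 + 14
    k += score[score]
    j = 8
    score -= 9
    if j <= j != j:
        if 27 >= 29 >= 1:
            k *= score
        else:
            k = k + 33
        k += k // score
    else:
        score -= print(k)
    score = score * 9
    return j

score = score * 9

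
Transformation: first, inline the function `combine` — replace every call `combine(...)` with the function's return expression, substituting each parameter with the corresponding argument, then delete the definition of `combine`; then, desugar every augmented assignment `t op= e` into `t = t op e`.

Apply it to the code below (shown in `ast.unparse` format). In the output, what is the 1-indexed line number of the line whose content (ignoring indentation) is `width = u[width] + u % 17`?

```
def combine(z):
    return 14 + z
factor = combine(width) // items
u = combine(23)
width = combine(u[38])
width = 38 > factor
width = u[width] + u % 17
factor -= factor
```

Transformed code:
factor = (14 + width) // items
u = 14 + 23
width = 14 + u[38]
width = 38 > factor
width = u[width] + u % 17
factor = factor - factor

5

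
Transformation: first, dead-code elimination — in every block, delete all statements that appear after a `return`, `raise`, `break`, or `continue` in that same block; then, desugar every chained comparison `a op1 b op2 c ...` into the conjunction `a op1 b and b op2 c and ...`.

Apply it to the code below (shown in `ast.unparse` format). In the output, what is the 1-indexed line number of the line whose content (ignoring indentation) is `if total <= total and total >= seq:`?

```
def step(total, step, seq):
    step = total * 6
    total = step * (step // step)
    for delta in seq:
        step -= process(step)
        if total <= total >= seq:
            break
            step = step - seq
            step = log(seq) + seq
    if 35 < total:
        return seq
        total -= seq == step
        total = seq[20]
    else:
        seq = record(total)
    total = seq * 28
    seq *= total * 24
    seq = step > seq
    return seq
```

Transformed code:
def step(total, step, seq):
    step = total * 6
    total = step * (step // step)
    for delta in seq:
        step -= process(step)
        if total <= total and total >= seq:
            break
    if 35 < total:
        return seq
    else:
        seq = record(total)
    total = seq * 28
    seq *= total * 24
    seq = step > seq
    return seq

6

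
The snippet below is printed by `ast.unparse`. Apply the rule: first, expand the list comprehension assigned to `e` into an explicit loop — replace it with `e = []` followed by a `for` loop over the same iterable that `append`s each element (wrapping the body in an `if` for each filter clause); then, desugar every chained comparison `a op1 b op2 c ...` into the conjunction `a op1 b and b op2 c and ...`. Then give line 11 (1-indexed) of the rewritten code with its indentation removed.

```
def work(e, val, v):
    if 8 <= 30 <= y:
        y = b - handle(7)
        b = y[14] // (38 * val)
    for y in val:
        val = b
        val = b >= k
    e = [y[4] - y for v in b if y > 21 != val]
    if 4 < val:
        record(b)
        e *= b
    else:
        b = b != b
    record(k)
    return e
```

Transformed code:
def work(e, val, v):
    if 8 <= 30 and 30 <= y:
        y = b - handle(7)
        b = y[14] // (38 * val)
    for y in val:
        val = b
        val = b >= k
    e = []
    for v in b:
        if y > 21 and 21 != val:
            e.append(y[4] - y)
    if 4 < val:
        record(b)
        e *= b
    else:
        b = b != b
    record(k)
    return e

e.append(y[4] - y)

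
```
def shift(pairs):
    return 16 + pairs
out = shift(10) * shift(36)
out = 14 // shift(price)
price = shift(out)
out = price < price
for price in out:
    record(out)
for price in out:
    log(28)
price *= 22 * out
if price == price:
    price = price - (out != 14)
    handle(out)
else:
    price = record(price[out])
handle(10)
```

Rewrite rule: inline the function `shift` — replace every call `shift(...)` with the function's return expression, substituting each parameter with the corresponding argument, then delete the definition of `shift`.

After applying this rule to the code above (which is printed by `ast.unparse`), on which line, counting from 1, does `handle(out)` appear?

12

Transformed code:
out = (16 + 10) * (16 + 36)
out = 14 // (16 + price)
price = 16 + out
out = price < price
for price in out:
    record(out)
for price in out:
    log(28)
price *= 22 * out
if price == price:
    price = price - (out != 14)
    handle(out)
else:
    price = record(price[out])
handle(10)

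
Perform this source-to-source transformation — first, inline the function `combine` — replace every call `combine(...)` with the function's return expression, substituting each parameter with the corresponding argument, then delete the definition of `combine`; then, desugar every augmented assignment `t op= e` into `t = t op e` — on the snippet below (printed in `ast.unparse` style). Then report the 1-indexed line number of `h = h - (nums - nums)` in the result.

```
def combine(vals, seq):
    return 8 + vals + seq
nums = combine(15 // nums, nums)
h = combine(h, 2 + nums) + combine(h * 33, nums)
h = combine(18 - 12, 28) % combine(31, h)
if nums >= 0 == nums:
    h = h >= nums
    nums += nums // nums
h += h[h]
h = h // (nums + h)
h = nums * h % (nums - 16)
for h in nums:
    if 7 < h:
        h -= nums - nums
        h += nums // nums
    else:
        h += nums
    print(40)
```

12

Transformed code:
nums = 8 + 15 // nums + nums
h = 8 + h + (2 + nums) + (8 + h * 33 + nums)
h = (8 + (18 - 12) + 28) % (8 + 31 + h)
if nums >= 0 == nums:
    h = h >= nums
    nums = nums + nums // nums
h = h + h[h]
h = h // (nums + h)
h = nums * h % (nums - 16)
for h in nums:
    if 7 < h:
        h = h - (nums - nums)
        h = h + nums // nums
    else:
        h = h + nums
    print(40)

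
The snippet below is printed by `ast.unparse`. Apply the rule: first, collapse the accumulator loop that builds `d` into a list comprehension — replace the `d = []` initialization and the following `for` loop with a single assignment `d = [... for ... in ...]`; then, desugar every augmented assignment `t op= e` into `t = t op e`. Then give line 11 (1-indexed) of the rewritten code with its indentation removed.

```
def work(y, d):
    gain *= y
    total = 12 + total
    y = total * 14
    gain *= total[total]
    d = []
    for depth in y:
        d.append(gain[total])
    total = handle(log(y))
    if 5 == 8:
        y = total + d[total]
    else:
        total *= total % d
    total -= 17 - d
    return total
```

Transformed code:
def work(y, d):
    gain = gain * y
    total = 12 + total
    y = total * 14
    gain = gain * total[total]
    d = [gain[total] for depth in y]
    total = handle(log(y))
    if 5 == 8:
        y = total + d[total]
    else:
        total = total * (total % d)
    total = total - (17 - d)
    return total

total = total * (total % d)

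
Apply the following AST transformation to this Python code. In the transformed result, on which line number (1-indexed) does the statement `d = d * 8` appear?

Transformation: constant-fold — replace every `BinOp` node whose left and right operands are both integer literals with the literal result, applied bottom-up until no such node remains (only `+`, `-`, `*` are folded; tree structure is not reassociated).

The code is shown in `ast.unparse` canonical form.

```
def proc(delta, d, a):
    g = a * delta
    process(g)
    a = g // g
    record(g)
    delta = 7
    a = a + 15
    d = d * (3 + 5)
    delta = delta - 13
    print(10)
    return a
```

Transformed code:
def proc(delta, d, a):
    g = a * delta
    process(g)
    a = g // g
    record(g)
    delta = 7
    a = a + 15
    d = d * 8
    delta = delta - 13
    print(10)
    return a

8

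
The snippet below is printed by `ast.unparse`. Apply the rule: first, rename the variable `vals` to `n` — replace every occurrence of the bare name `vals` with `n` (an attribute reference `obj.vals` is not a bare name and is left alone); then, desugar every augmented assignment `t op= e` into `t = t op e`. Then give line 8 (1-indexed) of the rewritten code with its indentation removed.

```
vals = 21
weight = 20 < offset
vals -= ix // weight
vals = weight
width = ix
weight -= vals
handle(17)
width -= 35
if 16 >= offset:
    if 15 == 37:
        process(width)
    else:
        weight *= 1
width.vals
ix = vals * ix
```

Transformed code:
n = 21
weight = 20 < offset
n = n - ix // weight
n = weight
width = ix
weight = weight - n
handle(17)
width = width - 35
if 16 >= offset:
    if 15 == 37:
        process(width)
    else:
        weight = weight * 1
width.vals
ix = n * ix

width = width - 35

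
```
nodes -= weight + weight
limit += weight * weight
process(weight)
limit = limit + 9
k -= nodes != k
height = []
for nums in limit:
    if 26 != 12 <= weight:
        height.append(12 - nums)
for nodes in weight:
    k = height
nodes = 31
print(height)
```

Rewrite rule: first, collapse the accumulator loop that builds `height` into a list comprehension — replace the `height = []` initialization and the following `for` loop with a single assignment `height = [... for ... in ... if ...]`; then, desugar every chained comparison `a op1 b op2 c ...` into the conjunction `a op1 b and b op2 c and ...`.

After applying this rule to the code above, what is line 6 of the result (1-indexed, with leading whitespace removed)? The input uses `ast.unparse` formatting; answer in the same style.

height = [12 - nums for nums in limit if 26 != 12 and 12 <= weight]

Transformed code:
nodes -= weight + weight
limit += weight * weight
process(weight)
limit = limit + 9
k -= nodes != k
height = [12 - nums for nums in limit if 26 != 12 and 12 <= weight]
for nodes in weight:
    k = height
nodes = 31
print(height)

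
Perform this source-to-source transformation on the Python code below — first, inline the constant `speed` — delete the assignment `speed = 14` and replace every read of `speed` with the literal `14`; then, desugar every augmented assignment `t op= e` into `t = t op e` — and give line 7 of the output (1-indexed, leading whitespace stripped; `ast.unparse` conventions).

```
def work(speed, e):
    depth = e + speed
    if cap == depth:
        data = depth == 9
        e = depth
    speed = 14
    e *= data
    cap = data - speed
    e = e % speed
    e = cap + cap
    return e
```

cap = data - 14

Transformed code:
def work(speed, e):
    depth = e + 14
    if cap == depth:
        data = depth == 9
        e = depth
    e = e * data
    cap = data - 14
    e = e % 14
    e = cap + cap
    return e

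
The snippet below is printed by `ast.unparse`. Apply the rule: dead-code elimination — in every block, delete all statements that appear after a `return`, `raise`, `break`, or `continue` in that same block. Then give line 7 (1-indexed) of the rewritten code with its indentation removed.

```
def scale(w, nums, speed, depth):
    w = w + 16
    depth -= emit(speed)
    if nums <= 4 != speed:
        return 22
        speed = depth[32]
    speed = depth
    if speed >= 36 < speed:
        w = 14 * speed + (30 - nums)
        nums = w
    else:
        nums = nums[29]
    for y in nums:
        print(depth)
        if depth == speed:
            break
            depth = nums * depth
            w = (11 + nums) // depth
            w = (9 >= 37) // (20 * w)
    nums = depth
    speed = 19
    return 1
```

if speed >= 36 < speed:

Transformed code:
def scale(w, nums, speed, depth):
    w = w + 16
    depth -= emit(speed)
    if nums <= 4 != speed:
        return 22
    speed = depth
    if speed >= 36 < speed:
        w = 14 * speed + (30 - nums)
        nums = w
    else:
        nums = nums[29]
    for y in nums:
        print(depth)
        if depth == speed:
            break
    nums = depth
    speed = 19
    return 1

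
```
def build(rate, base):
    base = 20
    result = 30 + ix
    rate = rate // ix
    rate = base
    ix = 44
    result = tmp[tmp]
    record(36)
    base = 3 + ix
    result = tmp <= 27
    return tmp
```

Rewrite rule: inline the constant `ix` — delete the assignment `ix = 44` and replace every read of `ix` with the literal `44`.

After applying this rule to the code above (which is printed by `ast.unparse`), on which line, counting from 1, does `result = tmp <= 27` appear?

Transformed code:
def build(rate, base):
    base = 20
    result = 30 + 44
    rate = rate // 44
    rate = base
    result = tmp[tmp]
    record(36)
    base = 3 + 44
    result = tmp <= 27
    return tmp

9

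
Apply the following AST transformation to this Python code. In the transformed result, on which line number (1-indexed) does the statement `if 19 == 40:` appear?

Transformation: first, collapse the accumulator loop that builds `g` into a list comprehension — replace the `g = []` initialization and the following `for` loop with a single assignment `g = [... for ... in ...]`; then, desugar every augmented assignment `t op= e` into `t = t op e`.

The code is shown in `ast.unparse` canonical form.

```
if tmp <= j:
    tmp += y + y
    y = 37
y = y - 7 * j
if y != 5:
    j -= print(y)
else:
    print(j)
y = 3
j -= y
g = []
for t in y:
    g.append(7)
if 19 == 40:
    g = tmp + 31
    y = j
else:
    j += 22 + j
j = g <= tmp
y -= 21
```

Transformed code:
if tmp <= j:
    tmp = tmp + (y + y)
    y = 37
y = y - 7 * j
if y != 5:
    j = j - print(y)
else:
    print(j)
y = 3
j = j - y
g = [7 for t in y]
if 19 == 40:
    g = tmp + 31
    y = j
else:
    j = j + (22 + j)
j = g <= tmp
y = y - 21

12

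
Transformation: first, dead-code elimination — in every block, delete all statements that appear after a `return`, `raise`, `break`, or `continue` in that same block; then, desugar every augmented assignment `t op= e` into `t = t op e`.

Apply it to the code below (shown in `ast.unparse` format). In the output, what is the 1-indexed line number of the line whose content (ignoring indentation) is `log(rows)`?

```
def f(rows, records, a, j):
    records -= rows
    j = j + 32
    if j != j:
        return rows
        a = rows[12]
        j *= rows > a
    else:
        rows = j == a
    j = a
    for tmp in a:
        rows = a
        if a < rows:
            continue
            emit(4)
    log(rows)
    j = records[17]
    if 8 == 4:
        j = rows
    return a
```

Transformed code:
def f(rows, records, a, j):
    records = records - rows
    j = j + 32
    if j != j:
        return rows
    else:
        rows = j == a
    j = a
    for tmp in a:
        rows = a
        if a < rows:
            continue
    log(rows)
    j = records[17]
    if 8 == 4:
        j = rows
    return a

13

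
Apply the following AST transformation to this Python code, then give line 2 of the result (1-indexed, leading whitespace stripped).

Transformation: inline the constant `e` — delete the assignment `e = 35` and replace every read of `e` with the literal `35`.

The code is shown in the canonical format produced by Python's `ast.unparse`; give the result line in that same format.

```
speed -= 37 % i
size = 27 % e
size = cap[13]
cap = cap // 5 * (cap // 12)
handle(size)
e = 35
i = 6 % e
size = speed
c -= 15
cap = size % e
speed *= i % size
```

size = 27 % 35

Transformed code:
speed -= 37 % i
size = 27 % 35
size = cap[13]
cap = cap // 5 * (cap // 12)
handle(size)
i = 6 % 35
size = speed
c -= 15
cap = size % 35
speed *= i % size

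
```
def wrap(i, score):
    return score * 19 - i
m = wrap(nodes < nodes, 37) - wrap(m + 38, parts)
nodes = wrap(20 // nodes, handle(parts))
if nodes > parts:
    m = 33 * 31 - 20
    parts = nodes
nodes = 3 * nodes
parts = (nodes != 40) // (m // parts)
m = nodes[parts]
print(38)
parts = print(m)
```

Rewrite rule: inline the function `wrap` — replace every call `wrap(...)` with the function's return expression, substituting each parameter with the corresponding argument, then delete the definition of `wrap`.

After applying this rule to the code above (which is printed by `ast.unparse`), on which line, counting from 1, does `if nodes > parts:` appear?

Transformed code:
m = 37 * 19 - (nodes < nodes) - (parts * 19 - (m + 38))
nodes = handle(parts) * 19 - 20 // nodes
if nodes > parts:
    m = 33 * 31 - 20
    parts = nodes
nodes = 3 * nodes
parts = (nodes != 40) // (m // parts)
m = nodes[parts]
print(38)
parts = print(m)

3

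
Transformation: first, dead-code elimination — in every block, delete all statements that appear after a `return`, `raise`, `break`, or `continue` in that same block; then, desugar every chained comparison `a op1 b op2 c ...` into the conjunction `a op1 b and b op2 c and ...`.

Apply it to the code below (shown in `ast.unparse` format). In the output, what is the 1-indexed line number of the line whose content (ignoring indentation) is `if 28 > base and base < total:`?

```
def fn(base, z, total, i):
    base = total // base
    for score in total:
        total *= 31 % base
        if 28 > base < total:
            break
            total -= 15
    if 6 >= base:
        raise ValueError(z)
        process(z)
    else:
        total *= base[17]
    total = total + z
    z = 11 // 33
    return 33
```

5

Transformed code:
def fn(base, z, total, i):
    base = total // base
    for score in total:
        total *= 31 % base
        if 28 > base and base < total:
            break
    if 6 >= base:
        raise ValueError(z)
    else:
        total *= base[17]
    total = total + z
    z = 11 // 33
    return 33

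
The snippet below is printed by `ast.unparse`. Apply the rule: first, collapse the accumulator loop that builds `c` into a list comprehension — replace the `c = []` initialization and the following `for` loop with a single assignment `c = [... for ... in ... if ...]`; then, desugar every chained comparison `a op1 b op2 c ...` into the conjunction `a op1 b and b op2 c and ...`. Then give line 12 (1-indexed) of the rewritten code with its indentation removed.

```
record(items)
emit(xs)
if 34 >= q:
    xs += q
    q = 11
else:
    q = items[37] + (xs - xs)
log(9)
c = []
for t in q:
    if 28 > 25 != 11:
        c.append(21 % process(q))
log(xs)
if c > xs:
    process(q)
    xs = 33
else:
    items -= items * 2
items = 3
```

process(q)

Transformed code:
record(items)
emit(xs)
if 34 >= q:
    xs += q
    q = 11
else:
    q = items[37] + (xs - xs)
log(9)
c = [21 % process(q) for t in q if 28 > 25 and 25 != 11]
log(xs)
if c > xs:
    process(q)
    xs = 33
else:
    items -= items * 2
items = 3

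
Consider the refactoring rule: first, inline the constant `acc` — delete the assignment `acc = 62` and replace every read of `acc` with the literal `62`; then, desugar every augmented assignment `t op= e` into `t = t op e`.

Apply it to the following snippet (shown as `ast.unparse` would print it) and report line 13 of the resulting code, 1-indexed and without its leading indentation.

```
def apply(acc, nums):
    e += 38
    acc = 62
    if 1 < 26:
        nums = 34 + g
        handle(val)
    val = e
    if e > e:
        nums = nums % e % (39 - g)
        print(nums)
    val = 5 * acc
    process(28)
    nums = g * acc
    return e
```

return e

Transformed code:
def apply(acc, nums):
    e = e + 38
    if 1 < 26:
        nums = 34 + g
        handle(val)
    val = e
    if e > e:
        nums = nums % e % (39 - g)
        print(nums)
    val = 5 * 62
    process(28)
    nums = g * 62
    return e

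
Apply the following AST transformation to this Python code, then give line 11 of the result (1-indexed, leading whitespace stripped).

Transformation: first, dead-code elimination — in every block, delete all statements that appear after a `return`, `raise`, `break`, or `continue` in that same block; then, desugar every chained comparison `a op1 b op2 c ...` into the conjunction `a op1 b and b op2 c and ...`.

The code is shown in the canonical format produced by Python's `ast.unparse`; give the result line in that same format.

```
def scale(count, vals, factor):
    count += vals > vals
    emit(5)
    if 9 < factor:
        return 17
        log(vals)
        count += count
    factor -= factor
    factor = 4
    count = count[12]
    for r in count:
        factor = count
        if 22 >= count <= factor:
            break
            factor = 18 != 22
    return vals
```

Transformed code:
def scale(count, vals, factor):
    count += vals > vals
    emit(5)
    if 9 < factor:
        return 17
    factor -= factor
    factor = 4
    count = count[12]
    for r in count:
        factor = count
        if 22 >= count and count <= factor:
            break
    return vals

if 22 >= count and count <= factor:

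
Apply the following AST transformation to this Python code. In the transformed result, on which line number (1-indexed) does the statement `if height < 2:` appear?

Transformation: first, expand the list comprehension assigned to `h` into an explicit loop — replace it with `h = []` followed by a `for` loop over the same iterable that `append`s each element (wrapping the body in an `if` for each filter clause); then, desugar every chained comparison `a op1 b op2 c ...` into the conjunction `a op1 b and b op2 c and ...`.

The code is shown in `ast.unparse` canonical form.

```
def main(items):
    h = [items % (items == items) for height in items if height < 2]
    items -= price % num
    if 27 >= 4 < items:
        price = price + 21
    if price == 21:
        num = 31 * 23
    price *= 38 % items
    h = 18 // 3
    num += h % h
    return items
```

Transformed code:
def main(items):
    h = []
    for height in items:
        if height < 2:
            h.append(items % (items == items))
    items -= price % num
    if 27 >= 4 and 4 < items:
        price = price + 21
    if price == 21:
        num = 31 * 23
    price *= 38 % items
    h = 18 // 3
    num += h % h
    return items

4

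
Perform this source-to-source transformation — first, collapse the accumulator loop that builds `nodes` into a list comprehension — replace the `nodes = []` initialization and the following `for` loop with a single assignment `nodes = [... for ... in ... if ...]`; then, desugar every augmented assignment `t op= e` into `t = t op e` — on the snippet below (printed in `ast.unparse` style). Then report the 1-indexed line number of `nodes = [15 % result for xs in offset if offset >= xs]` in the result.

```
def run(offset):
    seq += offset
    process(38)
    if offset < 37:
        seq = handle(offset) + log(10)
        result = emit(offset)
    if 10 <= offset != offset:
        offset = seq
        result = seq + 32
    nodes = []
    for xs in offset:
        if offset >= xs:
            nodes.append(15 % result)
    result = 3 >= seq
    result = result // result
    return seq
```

Transformed code:
def run(offset):
    seq = seq + offset
    process(38)
    if offset < 37:
        seq = handle(offset) + log(10)
        result = emit(offset)
    if 10 <= offset != offset:
        offset = seq
        result = seq + 32
    nodes = [15 % result for xs in offset if offset >= xs]
    result = 3 >= seq
    result = result // result
    return seq

10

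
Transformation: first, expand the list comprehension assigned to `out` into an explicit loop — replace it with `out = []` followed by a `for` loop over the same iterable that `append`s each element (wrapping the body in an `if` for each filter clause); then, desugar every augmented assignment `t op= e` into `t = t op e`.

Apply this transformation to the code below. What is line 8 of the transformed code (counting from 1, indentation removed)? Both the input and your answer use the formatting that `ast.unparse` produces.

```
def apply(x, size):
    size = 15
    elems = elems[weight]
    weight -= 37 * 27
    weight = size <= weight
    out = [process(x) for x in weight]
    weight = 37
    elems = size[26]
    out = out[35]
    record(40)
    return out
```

Transformed code:
def apply(x, size):
    size = 15
    elems = elems[weight]
    weight = weight - 37 * 27
    weight = size <= weight
    out = []
    for x in weight:
        out.append(process(x))
    weight = 37
    elems = size[26]
    out = out[35]
    record(40)
    return out

out.append(process(x))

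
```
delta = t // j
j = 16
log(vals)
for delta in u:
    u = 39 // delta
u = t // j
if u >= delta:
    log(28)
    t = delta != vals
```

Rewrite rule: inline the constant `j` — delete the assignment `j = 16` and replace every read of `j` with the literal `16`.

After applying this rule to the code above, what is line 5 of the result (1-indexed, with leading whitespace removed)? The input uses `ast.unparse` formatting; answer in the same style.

Transformed code:
delta = t // 16
log(vals)
for delta in u:
    u = 39 // delta
u = t // 16
if u >= delta:
    log(28)
    t = delta != vals

u = t // 16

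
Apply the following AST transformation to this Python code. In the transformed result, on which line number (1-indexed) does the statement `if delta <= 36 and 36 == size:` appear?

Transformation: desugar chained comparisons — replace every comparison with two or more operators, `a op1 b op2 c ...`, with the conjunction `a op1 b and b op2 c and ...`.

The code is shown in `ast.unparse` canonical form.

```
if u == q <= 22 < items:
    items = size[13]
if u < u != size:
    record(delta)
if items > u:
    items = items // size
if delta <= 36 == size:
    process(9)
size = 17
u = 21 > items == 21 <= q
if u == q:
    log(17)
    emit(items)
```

7

Transformed code:
if u == q and q <= 22 and (22 < items):
    items = size[13]
if u < u and u != size:
    record(delta)
if items > u:
    items = items // size
if delta <= 36 and 36 == size:
    process(9)
size = 17
u = 21 > items and items == 21 and (21 <= q)
if u == q:
    log(17)
    emit(items)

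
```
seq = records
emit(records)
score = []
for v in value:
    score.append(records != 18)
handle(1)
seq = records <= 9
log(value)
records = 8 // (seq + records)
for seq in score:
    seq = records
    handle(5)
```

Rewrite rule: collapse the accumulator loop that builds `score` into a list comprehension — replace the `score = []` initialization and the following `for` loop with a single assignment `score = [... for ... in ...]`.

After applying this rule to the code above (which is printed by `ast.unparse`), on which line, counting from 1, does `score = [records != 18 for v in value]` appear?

Transformed code:
seq = records
emit(records)
score = [records != 18 for v in value]
handle(1)
seq = records <= 9
log(value)
records = 8 // (seq + records)
for seq in score:
    seq = records
    handle(5)

3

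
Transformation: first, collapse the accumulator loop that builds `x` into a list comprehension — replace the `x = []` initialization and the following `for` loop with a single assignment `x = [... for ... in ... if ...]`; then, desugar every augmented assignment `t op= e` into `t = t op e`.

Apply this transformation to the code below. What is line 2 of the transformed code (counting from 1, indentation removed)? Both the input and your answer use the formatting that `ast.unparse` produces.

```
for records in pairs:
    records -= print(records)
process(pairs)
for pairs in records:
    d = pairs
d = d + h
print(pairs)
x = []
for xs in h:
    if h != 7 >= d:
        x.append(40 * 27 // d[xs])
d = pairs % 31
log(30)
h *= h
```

records = records - print(records)

Transformed code:
for records in pairs:
    records = records - print(records)
process(pairs)
for pairs in records:
    d = pairs
d = d + h
print(pairs)
x = [40 * 27 // d[xs] for xs in h if h != 7 >= d]
d = pairs % 31
log(30)
h = h * h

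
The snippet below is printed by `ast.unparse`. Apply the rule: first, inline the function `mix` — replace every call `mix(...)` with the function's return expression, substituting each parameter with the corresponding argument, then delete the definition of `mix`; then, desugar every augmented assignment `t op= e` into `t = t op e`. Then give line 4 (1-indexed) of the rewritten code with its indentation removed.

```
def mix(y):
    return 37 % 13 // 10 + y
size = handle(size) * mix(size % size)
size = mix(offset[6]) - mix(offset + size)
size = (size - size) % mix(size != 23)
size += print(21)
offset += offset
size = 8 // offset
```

size = size + print(21)

Transformed code:
size = handle(size) * (37 % 13 // 10 + size % size)
size = 37 % 13 // 10 + offset[6] - (37 % 13 // 10 + (offset + size))
size = (size - size) % (37 % 13 // 10 + (size != 23))
size = size + print(21)
offset = offset + offset
size = 8 // offset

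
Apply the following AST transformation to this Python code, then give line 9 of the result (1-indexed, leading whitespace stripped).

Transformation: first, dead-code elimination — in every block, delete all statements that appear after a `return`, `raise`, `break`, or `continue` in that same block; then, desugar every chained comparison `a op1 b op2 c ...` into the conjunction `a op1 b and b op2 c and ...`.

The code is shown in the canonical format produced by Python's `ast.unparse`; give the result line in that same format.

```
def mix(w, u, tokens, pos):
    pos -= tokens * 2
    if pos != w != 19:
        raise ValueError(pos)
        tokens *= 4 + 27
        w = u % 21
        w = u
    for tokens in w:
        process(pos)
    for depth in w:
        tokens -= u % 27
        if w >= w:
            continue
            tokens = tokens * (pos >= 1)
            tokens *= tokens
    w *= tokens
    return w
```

if w >= w:

Transformed code:
def mix(w, u, tokens, pos):
    pos -= tokens * 2
    if pos != w and w != 19:
        raise ValueError(pos)
    for tokens in w:
        process(pos)
    for depth in w:
        tokens -= u % 27
        if w >= w:
            continue
    w *= tokens
    return w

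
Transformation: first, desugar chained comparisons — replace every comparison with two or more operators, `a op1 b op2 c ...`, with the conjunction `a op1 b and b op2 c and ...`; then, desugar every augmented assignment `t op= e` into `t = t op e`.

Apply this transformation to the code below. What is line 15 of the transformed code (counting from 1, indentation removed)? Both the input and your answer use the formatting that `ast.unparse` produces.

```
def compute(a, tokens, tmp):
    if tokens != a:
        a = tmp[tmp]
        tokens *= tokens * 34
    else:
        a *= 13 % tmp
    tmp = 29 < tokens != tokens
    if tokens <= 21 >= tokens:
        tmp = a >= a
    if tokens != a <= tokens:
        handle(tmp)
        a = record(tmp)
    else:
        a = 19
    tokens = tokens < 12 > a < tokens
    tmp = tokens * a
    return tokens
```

tokens = tokens < 12 and 12 > a and (a < tokens)

Transformed code:
def compute(a, tokens, tmp):
    if tokens != a:
        a = tmp[tmp]
        tokens = tokens * (tokens * 34)
    else:
        a = a * (13 % tmp)
    tmp = 29 < tokens and tokens != tokens
    if tokens <= 21 and 21 >= tokens:
        tmp = a >= a
    if tokens != a and a <= tokens:
        handle(tmp)
        a = record(tmp)
    else:
        a = 19
    tokens = tokens < 12 and 12 > a and (a < tokens)
    tmp = tokens * a
    return tokens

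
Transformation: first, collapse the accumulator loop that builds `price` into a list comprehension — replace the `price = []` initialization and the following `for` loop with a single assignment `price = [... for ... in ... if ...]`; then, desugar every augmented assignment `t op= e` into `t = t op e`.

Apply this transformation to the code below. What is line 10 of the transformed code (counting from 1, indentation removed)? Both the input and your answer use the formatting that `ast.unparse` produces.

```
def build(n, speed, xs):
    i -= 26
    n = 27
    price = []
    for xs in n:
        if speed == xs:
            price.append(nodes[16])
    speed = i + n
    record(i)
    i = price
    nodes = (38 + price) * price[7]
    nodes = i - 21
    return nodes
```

return nodes

Transformed code:
def build(n, speed, xs):
    i = i - 26
    n = 27
    price = [nodes[16] for xs in n if speed == xs]
    speed = i + n
    record(i)
    i = price
    nodes = (38 + price) * price[7]
    nodes = i - 21
    return nodes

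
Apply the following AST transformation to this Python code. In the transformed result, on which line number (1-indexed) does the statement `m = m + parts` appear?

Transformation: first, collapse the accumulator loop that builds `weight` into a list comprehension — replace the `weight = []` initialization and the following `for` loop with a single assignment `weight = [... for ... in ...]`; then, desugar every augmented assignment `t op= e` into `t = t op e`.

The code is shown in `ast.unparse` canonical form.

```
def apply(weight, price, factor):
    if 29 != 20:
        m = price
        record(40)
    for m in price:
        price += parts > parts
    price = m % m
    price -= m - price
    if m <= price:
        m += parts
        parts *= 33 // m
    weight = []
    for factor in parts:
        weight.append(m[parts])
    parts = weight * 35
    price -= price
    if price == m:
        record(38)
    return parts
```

10

Transformed code:
def apply(weight, price, factor):
    if 29 != 20:
        m = price
        record(40)
    for m in price:
        price = price + (parts > parts)
    price = m % m
    price = price - (m - price)
    if m <= price:
        m = m + parts
        parts = parts * (33 // m)
    weight = [m[parts] for factor in parts]
    parts = weight * 35
    price = price - price
    if price == m:
        record(38)
    return parts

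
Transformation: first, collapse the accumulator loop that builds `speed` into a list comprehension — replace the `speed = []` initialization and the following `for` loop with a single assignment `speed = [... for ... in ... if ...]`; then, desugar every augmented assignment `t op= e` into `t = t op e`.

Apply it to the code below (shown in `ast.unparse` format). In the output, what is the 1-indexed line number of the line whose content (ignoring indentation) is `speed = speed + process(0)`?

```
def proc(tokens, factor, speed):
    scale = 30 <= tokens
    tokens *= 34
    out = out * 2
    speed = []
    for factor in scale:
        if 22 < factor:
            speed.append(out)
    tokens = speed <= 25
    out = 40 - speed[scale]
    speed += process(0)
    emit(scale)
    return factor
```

Transformed code:
def proc(tokens, factor, speed):
    scale = 30 <= tokens
    tokens = tokens * 34
    out = out * 2
    speed = [out for factor in scale if 22 < factor]
    tokens = speed <= 25
    out = 40 - speed[scale]
    speed = speed + process(0)
    emit(scale)
    return factor

8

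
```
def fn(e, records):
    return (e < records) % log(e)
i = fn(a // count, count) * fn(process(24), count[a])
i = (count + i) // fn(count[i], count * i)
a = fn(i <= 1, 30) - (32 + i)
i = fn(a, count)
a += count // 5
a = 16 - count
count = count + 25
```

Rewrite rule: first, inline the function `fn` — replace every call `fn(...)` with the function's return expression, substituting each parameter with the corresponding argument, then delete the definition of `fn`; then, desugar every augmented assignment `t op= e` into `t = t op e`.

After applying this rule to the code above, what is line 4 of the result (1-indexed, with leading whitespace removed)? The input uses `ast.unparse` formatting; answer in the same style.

Transformed code:
i = (a // count < count) % log(a // count) * ((process(24) < count[a]) % log(process(24)))
i = (count + i) // ((count[i] < count * i) % log(count[i]))
a = ((i <= 1) < 30) % log(i <= 1) - (32 + i)
i = (a < count) % log(a)
a = a + count // 5
a = 16 - count
count = count + 25

i = (a < count) % log(a)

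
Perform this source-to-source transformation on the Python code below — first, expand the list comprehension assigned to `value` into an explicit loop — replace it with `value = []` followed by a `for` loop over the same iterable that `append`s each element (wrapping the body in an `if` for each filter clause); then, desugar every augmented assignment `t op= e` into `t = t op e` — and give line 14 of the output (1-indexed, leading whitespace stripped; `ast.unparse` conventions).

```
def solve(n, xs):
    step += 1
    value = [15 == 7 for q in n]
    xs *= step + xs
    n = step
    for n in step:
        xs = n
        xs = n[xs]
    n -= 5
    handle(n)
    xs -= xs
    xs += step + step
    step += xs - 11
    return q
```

xs = xs + (step + step)

Transformed code:
def solve(n, xs):
    step = step + 1
    value = []
    for q in n:
        value.append(15 == 7)
    xs = xs * (step + xs)
    n = step
    for n in step:
        xs = n
        xs = n[xs]
    n = n - 5
    handle(n)
    xs = xs - xs
    xs = xs + (step + step)
    step = step + (xs - 11)
    return q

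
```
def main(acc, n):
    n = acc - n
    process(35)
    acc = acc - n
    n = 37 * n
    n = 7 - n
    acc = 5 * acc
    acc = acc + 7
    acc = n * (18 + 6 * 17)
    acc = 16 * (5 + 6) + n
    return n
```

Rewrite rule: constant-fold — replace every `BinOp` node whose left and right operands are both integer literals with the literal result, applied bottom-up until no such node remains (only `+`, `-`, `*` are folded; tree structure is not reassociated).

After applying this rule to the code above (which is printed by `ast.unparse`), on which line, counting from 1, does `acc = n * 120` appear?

Transformed code:
def main(acc, n):
    n = acc - n
    process(35)
    acc = acc - n
    n = 37 * n
    n = 7 - n
    acc = 5 * acc
    acc = acc + 7
    acc = n * 120
    acc = 176 + n
    return n

9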